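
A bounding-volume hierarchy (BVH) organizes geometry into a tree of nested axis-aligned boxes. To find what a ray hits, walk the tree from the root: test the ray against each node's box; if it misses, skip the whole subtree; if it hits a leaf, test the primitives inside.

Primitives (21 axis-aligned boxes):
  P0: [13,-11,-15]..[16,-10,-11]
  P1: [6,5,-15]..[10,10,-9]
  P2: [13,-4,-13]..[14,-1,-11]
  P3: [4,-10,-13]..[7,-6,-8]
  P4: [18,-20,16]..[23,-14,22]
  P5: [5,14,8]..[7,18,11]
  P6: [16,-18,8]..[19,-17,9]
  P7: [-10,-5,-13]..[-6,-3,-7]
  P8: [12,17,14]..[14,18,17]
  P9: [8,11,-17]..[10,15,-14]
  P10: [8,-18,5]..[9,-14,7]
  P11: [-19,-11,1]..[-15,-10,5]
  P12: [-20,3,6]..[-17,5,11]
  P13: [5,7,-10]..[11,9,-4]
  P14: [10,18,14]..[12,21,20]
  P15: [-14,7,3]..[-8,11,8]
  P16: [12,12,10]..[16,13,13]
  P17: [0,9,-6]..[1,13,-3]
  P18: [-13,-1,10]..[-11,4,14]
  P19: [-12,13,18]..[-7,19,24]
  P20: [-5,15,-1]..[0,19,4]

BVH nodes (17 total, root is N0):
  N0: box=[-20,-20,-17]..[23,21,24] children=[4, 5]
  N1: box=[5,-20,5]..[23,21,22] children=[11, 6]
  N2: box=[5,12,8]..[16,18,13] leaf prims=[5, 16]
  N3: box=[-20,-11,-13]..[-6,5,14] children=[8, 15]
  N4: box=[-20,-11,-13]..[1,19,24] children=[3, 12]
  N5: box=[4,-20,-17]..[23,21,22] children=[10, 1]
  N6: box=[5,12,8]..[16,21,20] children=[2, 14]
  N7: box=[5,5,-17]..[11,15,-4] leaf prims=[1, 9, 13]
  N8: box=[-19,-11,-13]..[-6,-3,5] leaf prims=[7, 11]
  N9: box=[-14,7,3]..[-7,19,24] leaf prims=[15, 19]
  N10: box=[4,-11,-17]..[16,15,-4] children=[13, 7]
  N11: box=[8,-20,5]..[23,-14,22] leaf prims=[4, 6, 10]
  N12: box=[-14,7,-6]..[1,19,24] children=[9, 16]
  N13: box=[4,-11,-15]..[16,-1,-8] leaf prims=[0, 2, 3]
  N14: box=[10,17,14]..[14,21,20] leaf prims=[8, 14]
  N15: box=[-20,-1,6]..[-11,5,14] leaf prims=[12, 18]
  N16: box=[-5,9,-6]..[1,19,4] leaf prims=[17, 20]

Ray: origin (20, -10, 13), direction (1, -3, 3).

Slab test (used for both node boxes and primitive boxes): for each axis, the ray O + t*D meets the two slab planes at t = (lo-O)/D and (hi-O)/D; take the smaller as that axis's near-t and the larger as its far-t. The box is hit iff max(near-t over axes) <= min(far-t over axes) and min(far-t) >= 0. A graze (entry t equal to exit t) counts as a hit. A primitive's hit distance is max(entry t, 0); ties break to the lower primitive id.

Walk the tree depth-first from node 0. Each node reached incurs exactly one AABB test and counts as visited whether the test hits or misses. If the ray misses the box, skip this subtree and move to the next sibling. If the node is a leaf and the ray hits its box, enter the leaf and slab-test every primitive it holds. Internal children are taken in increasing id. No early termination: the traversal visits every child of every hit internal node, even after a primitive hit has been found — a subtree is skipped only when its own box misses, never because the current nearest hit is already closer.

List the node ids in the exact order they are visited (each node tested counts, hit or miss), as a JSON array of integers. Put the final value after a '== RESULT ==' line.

Trace the traversal:
N0 x:[-40,3] y:[-31/3,10/3] z:[-10,11/3] -> hit [-10,3], descend [4, 5]
  N4 x:[-40,-19] y:[-29/3,1/3] z:[-26/3,11/3] -> miss, prune
  N5 x:[-16,3] y:[-31/3,10/3] z:[-10,3] -> hit [-10,3], descend [1, 10]
    N1 x:[-15,3] y:[-31/3,10/3] z:[-8/3,3] -> hit [-8/3,3], descend [6, 11]
      N6 x:[-15,-4] y:[-31/3,-22/3] z:[-5/3,7/3] -> miss, prune
      N11 x:[-12,3] y:[4/3,10/3] z:[-8/3,3] -> hit [4/3,3] leaf, test {P4@t=4/3, P6(miss), P10(miss)}
    N10 x:[-16,-4] y:[-25/3,1/3] z:[-10,-17/3] -> miss, prune

Visited [0, 4, 5, 1, 6, 11, 10]. Tests: 7 box, 1 leaf. Nearest: P4.

== RESULT ==
[0, 4, 5, 1, 6, 11, 10]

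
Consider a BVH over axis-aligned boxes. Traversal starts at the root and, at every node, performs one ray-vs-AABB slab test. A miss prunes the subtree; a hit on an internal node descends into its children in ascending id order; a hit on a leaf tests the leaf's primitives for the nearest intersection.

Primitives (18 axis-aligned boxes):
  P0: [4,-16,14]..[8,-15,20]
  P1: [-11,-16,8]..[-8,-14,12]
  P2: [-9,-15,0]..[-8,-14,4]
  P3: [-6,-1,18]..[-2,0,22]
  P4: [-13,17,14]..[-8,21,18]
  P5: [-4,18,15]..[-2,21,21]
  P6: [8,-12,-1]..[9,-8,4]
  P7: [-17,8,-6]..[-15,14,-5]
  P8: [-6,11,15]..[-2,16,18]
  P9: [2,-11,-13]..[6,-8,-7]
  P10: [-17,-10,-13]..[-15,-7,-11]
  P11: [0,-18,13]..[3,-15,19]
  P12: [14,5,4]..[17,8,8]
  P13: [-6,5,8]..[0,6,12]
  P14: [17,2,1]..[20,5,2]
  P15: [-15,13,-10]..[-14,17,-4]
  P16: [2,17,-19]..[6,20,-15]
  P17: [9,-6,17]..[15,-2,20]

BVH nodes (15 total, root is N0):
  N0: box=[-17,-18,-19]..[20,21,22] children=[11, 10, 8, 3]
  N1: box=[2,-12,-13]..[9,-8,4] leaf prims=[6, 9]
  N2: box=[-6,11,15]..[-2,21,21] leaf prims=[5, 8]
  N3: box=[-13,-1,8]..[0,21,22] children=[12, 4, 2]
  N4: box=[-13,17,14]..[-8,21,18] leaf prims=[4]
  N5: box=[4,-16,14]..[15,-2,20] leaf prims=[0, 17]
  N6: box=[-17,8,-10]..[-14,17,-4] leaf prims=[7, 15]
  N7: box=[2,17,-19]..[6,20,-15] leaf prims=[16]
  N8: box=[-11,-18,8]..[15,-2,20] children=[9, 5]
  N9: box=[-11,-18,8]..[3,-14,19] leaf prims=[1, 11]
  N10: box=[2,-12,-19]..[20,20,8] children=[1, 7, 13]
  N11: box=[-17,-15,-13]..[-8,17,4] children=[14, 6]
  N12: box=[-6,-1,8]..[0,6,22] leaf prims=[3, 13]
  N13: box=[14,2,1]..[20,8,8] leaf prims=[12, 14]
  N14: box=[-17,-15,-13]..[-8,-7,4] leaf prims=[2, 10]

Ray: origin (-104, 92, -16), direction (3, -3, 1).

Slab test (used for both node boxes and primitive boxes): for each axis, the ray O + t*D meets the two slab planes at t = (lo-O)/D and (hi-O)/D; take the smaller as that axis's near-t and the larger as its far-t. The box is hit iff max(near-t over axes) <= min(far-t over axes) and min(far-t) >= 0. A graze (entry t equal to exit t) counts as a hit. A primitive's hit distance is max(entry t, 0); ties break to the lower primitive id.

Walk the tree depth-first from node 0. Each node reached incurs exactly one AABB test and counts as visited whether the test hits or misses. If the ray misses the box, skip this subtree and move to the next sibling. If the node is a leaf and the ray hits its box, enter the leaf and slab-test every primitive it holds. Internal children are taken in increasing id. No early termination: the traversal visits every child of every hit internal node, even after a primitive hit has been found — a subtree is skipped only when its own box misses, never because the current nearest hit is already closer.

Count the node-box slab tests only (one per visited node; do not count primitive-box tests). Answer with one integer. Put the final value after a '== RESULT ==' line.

Walk:
N0 x:[29,124/3] y:[71/3,110/3] z:[-3,38] -> hit [29,110/3], descend [3, 8, 10, 11]
  N3 x:[91/3,104/3] y:[71/3,31] z:[24,38] -> hit [91/3,31], descend [2, 4, 12]
    N2 x:[98/3,34] y:[71/3,27] z:[31,37] -> miss, prune
    N4 x:[91/3,32] y:[71/3,25] z:[30,34] -> miss, prune
    N12 x:[98/3,104/3] y:[86/3,31] z:[24,38] -> miss, prune
  N8 x:[31,119/3] y:[94/3,110/3] z:[24,36] -> hit [94/3,36], descend [5, 9]
    N5 x:[36,119/3] y:[94/3,36] z:[30,36] -> hit [36,36] leaf, test {P0@t=36, P17(miss)}
    N9 x:[31,107/3] y:[106/3,110/3] z:[24,35] -> miss, prune
  N10 x:[106/3,124/3] y:[24,104/3] z:[-3,24] -> miss, prune
  N11 x:[29,32] y:[25,107/3] z:[3,20] -> miss, prune

order=[0, 3, 2, 4, 12, 8, 5, 9, 10, 11]  |boxes|=10  |leaves|=1  hit=P0

== RESULT ==
10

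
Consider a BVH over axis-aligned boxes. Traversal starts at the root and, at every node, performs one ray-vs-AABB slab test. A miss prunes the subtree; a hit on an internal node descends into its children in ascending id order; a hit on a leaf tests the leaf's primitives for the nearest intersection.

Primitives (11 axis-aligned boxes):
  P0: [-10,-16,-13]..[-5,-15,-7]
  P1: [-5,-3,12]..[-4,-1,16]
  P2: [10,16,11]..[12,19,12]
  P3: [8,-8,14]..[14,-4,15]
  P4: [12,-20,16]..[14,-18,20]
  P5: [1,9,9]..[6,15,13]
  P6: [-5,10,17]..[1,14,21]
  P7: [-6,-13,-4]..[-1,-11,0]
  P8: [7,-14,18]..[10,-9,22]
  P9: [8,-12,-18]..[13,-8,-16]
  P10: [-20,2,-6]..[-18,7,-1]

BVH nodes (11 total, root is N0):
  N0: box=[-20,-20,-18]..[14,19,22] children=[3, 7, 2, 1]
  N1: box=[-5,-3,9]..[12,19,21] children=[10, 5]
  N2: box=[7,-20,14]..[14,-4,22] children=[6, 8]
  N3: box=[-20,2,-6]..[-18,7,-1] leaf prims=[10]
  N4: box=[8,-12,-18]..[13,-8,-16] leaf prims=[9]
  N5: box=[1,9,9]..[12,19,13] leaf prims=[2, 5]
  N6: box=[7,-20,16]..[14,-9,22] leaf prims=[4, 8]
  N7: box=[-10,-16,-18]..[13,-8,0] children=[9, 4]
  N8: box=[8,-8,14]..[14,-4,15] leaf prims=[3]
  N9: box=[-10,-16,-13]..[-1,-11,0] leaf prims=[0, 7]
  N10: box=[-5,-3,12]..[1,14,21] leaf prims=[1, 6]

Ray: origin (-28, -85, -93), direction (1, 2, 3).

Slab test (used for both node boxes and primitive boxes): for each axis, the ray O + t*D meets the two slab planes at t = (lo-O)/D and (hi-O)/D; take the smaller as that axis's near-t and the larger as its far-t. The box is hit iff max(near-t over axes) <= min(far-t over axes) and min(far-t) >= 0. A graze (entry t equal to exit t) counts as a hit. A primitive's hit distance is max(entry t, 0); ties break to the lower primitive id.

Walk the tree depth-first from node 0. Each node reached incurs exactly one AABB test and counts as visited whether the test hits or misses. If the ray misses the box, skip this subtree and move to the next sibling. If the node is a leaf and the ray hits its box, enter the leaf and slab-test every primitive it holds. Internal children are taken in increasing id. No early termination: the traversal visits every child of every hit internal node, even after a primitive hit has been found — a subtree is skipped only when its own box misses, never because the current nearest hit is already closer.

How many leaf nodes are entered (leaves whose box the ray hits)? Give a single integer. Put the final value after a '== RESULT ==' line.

Trace the traversal:
N0 x:[8,42] y:[65/2,52] z:[25,115/3] -> hit [65/2,115/3], descend [1, 2, 3, 7]
  N1 x:[23,40] y:[41,52] z:[34,38] -> miss, prune
  N2 x:[35,42] y:[65/2,81/2] z:[107/3,115/3] -> hit [107/3,115/3], descend [6, 8]
    N6 x:[35,42] y:[65/2,38] z:[109/3,115/3] -> hit [109/3,38] leaf, test {P4(miss), P8@t=37}
    N8 x:[36,42] y:[77/2,81/2] z:[107/3,36] -> miss, prune
  N3 x:[8,10] y:[87/2,46] z:[29,92/3] -> miss, prune
  N7 x:[18,41] y:[69/2,77/2] z:[25,31] -> miss, prune

Summary -> nodes [0, 1, 2, 6, 8, 3, 7]; box-tests=7; leaf-entries=1; first=P8

== RESULT ==
1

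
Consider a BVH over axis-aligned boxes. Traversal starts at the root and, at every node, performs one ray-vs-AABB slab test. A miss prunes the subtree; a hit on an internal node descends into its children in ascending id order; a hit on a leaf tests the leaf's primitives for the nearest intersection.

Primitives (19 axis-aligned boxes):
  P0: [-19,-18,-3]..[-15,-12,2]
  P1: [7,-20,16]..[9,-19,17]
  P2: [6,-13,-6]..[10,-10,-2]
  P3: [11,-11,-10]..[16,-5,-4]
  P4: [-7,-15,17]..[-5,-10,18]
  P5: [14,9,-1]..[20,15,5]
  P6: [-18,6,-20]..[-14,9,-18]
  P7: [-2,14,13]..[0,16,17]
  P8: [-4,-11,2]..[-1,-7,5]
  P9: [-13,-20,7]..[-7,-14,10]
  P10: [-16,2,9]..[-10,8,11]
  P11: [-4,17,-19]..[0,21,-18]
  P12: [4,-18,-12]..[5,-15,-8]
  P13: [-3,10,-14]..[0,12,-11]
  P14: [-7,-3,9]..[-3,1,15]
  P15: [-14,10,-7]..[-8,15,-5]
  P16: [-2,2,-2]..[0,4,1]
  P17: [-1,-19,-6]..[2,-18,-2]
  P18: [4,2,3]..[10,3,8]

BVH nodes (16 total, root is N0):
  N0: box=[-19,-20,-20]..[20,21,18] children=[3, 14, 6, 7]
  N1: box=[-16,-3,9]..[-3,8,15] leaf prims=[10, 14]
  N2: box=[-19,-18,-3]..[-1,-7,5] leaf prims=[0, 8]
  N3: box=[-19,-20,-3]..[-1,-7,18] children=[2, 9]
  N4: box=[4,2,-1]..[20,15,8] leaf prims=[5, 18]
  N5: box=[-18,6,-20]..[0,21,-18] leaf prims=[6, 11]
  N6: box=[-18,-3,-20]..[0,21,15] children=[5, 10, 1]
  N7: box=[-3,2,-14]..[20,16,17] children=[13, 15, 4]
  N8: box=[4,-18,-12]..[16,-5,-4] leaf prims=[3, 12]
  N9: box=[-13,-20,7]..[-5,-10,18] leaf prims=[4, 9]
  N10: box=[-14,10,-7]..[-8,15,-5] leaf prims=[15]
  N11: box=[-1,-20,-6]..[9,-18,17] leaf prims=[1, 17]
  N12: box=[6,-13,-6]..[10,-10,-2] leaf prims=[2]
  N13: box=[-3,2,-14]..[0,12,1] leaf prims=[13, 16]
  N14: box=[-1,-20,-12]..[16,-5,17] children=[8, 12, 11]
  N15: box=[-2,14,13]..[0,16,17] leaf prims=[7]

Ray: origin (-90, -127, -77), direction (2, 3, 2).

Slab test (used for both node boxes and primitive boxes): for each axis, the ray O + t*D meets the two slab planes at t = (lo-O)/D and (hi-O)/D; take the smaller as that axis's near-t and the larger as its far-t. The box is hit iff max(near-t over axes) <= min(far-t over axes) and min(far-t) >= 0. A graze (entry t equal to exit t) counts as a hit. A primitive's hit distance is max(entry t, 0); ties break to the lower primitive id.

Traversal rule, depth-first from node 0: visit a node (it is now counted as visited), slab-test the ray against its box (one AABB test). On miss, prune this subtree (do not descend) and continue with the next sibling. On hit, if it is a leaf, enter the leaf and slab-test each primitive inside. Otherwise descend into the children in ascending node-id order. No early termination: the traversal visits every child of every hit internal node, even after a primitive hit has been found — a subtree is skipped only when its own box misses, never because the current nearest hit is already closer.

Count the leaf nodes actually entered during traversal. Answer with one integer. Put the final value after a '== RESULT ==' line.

Traverse from the root:
N0 x:[71/2,55] y:[107/3,148/3] z:[57/2,95/2] -> hit [107/3,95/2], descend [3, 6, 7, 14]
  N3 x:[71/2,89/2] y:[107/3,40] z:[37,95/2] -> hit [37,40], descend [2, 9]
    N2 x:[71/2,89/2] y:[109/3,40] z:[37,41] -> hit [37,40] leaf, test {P0@t=37, P8(miss)}
    N9 x:[77/2,85/2] y:[107/3,39] z:[42,95/2] -> miss, prune
  N6 x:[36,45] y:[124/3,148/3] z:[57/2,46] -> hit [124/3,45], descend [1, 5, 10]
    N1 x:[37,87/2] y:[124/3,45] z:[43,46] -> hit [43,87/2] leaf, test {P10(miss), P14(miss)}
    N5 x:[36,45] y:[133/3,148/3] z:[57/2,59/2] -> miss, prune
    N10 x:[38,41] y:[137/3,142/3] z:[35,36] -> miss, prune
  N7 x:[87/2,55] y:[43,143/3] z:[63/2,47] -> hit [87/2,47], descend [4, 13, 15]
    N4 x:[47,55] y:[43,142/3] z:[38,85/2] -> miss, prune
    N13 x:[87/2,45] y:[43,139/3] z:[63/2,39] -> miss, prune
    N15 x:[44,45] y:[47,143/3] z:[45,47] -> miss, prune
  N14 x:[89/2,53] y:[107/3,122/3] z:[65/2,47] -> miss, prune

13 AABB tests over nodes [0, 3, 2, 9, 6, 1, 5, 10, 7, 4, 13, 15, 14]; 2 leaves entered; closest P0.

== RESULT ==
2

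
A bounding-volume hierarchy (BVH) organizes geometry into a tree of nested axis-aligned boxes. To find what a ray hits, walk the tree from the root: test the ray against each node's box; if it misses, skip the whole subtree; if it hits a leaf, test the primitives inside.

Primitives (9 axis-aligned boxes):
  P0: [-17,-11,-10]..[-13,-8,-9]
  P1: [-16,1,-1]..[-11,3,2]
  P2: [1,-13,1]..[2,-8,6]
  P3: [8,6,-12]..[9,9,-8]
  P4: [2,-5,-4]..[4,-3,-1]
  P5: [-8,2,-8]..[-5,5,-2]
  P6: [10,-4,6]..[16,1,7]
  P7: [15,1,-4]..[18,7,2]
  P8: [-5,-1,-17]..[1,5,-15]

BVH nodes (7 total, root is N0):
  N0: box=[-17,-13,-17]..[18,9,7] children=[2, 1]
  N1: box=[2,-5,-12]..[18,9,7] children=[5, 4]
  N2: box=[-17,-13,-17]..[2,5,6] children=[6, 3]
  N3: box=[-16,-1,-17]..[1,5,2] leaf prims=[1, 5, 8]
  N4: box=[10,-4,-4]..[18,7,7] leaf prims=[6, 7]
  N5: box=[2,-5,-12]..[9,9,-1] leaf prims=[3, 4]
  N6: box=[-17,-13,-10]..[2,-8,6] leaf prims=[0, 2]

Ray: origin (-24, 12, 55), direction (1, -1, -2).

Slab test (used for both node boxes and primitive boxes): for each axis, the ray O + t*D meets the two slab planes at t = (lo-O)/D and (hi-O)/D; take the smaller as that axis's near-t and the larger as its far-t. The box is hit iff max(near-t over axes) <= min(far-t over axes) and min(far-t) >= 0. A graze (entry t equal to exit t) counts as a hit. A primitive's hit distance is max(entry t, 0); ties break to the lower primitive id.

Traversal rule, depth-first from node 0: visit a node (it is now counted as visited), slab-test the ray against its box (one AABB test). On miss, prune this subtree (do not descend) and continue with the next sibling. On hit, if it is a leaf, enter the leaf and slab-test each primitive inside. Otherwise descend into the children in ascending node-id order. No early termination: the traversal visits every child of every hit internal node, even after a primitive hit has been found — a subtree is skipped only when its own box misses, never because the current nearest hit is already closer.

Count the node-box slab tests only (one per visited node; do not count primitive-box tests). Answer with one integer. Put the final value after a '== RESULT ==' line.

Traverse from the root:
N0 x:[7,42] y:[3,25] z:[24,36] -> hit [24,25], descend [1, 2]
  N1 x:[26,42] y:[3,17] z:[24,67/2] -> miss, prune
  N2 x:[7,26] y:[7,25] z:[49/2,36] -> hit [49/2,25], descend [3, 6]
    N3 x:[8,25] y:[7,13] z:[53/2,36] -> miss, prune
    N6 x:[7,26] y:[20,25] z:[49/2,65/2] -> hit [49/2,25] leaf, test {P0(miss), P2@t=25}

5 AABB tests over nodes [0, 1, 2, 3, 6]; 1 leaf entered; closest P2.

== RESULT ==
5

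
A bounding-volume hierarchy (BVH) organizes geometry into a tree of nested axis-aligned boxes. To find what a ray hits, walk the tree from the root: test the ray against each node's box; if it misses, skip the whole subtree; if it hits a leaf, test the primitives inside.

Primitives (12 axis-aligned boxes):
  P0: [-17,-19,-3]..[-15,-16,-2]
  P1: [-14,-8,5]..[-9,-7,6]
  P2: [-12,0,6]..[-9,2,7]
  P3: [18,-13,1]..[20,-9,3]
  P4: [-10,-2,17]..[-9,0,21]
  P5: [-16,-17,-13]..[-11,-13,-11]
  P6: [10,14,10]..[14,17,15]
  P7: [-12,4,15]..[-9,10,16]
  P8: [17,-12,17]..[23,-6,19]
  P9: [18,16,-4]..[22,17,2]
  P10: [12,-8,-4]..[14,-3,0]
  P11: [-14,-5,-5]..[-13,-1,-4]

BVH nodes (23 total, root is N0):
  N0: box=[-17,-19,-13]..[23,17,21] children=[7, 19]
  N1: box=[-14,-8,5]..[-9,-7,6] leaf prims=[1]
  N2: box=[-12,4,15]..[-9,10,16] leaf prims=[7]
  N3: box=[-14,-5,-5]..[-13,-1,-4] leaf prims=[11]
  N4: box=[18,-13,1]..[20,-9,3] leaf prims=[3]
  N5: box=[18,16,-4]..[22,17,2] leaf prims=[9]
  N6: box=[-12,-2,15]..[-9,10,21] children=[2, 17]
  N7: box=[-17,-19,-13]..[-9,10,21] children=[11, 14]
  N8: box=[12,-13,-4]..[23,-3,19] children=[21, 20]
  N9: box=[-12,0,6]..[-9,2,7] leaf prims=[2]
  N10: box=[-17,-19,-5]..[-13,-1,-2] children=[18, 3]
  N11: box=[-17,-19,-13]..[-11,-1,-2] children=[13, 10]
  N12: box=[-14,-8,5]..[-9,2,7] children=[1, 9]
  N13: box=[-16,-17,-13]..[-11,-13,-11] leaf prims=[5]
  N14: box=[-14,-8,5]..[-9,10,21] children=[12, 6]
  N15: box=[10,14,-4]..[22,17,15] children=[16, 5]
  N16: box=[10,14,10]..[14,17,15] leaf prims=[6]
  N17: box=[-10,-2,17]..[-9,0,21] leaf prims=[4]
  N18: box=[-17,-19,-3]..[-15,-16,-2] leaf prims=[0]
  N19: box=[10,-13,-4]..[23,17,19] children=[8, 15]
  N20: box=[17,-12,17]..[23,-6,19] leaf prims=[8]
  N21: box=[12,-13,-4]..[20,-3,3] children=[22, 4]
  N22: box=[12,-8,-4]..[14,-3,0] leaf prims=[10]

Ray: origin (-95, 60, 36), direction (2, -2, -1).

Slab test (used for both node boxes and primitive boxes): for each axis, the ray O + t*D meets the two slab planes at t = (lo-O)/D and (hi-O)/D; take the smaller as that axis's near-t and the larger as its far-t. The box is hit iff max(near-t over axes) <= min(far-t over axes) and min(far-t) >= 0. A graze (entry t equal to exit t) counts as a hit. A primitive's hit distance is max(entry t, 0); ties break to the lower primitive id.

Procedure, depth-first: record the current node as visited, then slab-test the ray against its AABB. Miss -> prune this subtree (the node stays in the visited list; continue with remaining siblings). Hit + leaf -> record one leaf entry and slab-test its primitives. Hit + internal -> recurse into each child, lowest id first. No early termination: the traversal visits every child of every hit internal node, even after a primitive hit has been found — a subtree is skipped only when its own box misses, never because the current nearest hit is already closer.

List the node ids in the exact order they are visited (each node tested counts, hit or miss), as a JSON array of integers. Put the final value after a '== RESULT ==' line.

Walk:
N0 x:[39,59] y:[43/2,79/2] z:[15,49] -> hit [39,79/2], descend [7, 19]
  N7 x:[39,43] y:[25,79/2] z:[15,49] -> hit [39,79/2], descend [11, 14]
    N11 x:[39,42] y:[61/2,79/2] z:[38,49] -> hit [39,79/2], descend [10, 13]
      N10 x:[39,41] y:[61/2,79/2] z:[38,41] -> hit [39,79/2], descend [3, 18]
        N3 x:[81/2,41] y:[61/2,65/2] z:[40,41] -> miss, prune
        N18 x:[39,40] y:[38,79/2] z:[38,39] -> hit [39,39] leaf, test {P0@t=39}
      N13 x:[79/2,42] y:[73/2,77/2] z:[47,49] -> miss, prune
    N14 x:[81/2,43] y:[25,34] z:[15,31] -> miss, prune
  N19 x:[105/2,59] y:[43/2,73/2] z:[17,40] -> miss, prune

Visited [0, 7, 11, 10, 3, 18, 13, 14, 19]. Tests: 9 box, 1 leaf. Nearest: P0.

== RESULT ==
[0, 7, 11, 10, 3, 18, 13, 14, 19]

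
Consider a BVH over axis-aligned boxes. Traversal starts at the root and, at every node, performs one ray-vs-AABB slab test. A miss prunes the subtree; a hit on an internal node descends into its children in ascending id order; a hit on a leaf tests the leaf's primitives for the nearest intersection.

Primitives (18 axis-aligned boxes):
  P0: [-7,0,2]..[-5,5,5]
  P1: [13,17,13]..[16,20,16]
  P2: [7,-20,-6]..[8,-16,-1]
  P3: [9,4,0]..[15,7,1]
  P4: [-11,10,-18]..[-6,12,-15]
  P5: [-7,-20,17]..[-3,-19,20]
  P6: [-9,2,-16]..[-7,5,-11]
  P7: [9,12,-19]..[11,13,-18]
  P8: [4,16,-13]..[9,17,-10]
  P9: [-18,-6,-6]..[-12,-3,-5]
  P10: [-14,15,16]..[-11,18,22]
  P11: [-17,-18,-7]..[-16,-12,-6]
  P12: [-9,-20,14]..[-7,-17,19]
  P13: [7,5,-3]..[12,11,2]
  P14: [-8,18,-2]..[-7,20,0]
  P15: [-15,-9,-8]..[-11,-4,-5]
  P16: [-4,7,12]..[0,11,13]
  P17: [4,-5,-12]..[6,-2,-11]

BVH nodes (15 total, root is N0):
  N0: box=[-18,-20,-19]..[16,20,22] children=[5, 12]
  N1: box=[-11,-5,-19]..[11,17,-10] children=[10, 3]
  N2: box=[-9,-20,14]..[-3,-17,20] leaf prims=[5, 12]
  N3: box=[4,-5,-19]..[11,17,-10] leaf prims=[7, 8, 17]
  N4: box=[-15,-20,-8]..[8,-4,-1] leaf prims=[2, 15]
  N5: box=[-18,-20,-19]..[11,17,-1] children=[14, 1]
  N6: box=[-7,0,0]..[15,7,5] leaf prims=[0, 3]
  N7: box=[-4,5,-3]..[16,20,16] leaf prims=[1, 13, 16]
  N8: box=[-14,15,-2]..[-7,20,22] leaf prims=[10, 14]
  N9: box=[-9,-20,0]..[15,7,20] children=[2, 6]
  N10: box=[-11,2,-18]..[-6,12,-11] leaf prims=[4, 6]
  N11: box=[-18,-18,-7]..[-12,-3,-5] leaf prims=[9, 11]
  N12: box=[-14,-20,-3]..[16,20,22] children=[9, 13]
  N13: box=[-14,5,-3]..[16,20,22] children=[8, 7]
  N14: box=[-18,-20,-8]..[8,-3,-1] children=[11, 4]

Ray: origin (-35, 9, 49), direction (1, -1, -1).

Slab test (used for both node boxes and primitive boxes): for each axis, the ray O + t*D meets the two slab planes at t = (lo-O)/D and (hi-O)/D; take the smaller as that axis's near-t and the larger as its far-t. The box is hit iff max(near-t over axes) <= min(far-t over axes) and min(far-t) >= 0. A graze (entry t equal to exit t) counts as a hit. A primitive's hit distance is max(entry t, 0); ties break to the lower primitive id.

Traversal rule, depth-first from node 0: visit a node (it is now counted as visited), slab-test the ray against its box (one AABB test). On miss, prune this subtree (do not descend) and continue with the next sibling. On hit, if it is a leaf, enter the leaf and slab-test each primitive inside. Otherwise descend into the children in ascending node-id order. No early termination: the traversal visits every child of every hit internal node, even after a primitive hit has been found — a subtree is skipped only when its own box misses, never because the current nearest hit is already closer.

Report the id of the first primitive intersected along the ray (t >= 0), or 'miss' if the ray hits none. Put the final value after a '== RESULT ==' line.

Walk:
N0 x:[17,51] y:[-11,29] z:[27,68] -> hit [27,29], descend [5, 12]
  N5 x:[17,46] y:[-8,29] z:[50,68] -> miss, prune
  N12 x:[21,51] y:[-11,29] z:[27,52] -> hit [27,29], descend [9, 13]
    N9 x:[26,50] y:[2,29] z:[29,49] -> hit [29,29], descend [2, 6]
      N2 x:[26,32] y:[26,29] z:[29,35] -> hit [29,29] leaf, test {P5@t=29, P12(miss)}
      N6 x:[28,50] y:[2,9] z:[44,49] -> miss, prune
    N13 x:[21,51] y:[-11,4] z:[27,52] -> miss, prune

Summary -> nodes [0, 5, 12, 9, 2, 6, 13]; box-tests=7; leaf-entries=1; first=P5

== RESULT ==
5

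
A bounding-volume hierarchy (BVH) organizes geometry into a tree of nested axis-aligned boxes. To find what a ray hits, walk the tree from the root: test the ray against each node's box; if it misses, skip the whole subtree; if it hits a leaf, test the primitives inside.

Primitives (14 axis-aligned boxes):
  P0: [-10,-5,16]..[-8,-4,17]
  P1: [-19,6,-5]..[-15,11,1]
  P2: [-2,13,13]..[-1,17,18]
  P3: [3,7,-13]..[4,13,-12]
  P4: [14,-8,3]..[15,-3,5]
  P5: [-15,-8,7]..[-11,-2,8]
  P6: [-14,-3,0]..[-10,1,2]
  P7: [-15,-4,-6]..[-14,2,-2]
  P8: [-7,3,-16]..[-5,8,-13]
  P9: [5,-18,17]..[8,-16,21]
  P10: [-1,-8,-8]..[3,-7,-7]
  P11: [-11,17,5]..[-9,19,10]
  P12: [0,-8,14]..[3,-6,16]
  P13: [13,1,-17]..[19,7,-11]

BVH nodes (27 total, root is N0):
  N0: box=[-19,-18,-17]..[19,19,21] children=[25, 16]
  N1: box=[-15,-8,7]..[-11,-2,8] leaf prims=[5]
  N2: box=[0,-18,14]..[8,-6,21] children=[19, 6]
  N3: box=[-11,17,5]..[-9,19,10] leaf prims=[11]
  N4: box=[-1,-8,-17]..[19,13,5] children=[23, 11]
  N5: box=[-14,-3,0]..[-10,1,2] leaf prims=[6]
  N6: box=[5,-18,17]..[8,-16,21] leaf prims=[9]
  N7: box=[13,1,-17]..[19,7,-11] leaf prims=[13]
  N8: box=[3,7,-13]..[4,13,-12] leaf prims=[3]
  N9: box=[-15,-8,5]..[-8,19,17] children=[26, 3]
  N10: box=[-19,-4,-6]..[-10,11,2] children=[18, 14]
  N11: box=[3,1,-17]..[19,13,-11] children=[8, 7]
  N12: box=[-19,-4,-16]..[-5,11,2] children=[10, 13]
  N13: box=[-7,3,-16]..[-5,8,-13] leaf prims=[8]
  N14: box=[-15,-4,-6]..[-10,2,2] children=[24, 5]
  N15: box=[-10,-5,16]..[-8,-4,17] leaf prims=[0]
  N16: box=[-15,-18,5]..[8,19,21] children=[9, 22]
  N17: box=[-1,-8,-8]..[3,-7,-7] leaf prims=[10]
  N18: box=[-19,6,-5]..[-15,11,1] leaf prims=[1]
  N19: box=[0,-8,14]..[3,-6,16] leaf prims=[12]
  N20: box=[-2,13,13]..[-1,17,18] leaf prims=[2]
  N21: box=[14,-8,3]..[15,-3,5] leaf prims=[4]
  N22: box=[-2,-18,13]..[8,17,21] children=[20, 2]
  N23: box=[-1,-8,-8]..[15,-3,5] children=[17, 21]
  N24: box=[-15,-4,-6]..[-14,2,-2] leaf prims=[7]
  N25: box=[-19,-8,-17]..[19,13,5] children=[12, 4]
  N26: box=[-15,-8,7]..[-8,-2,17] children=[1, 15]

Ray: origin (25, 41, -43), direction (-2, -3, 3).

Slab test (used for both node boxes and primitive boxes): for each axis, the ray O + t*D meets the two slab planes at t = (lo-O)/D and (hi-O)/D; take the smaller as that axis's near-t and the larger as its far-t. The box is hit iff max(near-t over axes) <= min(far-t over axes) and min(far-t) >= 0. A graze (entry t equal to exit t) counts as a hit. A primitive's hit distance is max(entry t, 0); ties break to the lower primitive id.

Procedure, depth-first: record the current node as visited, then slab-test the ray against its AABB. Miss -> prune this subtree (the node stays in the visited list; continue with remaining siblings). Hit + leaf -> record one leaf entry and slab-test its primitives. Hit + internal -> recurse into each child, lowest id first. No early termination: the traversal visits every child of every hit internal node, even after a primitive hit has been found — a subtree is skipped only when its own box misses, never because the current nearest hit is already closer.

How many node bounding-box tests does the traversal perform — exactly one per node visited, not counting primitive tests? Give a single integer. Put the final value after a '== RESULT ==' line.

Traverse from the root:
N0 x:[3,22] y:[22/3,59/3] z:[26/3,64/3] -> hit [26/3,59/3], descend [16, 25]
  N16 x:[17/2,20] y:[22/3,59/3] z:[16,64/3] -> hit [16,59/3], descend [9, 22]
    N9 x:[33/2,20] y:[22/3,49/3] z:[16,20] -> miss, prune
    N22 x:[17/2,27/2] y:[8,59/3] z:[56/3,64/3] -> miss, prune
  N25 x:[3,22] y:[28/3,49/3] z:[26/3,16] -> hit [28/3,16], descend [4, 12]
    N4 x:[3,13] y:[28/3,49/3] z:[26/3,16] -> hit [28/3,13], descend [11, 23]
      N11 x:[3,11] y:[28/3,40/3] z:[26/3,32/3] -> hit [28/3,32/3], descend [7, 8]
        N7 x:[3,6] y:[34/3,40/3] z:[26/3,32/3] -> miss, prune
        N8 x:[21/2,11] y:[28/3,34/3] z:[10,31/3] -> miss, prune
      N23 x:[5,13] y:[44/3,49/3] z:[35/3,16] -> miss, prune
    N12 x:[15,22] y:[10,15] z:[9,15] -> hit [15,15], descend [10, 13]
      N10 x:[35/2,22] y:[10,15] z:[37/3,15] -> miss, prune
      N13 x:[15,16] y:[11,38/3] z:[9,10] -> miss, prune

Summary -> nodes [0, 16, 9, 22, 25, 4, 11, 7, 8, 23, 12, 10, 13]; box-tests=13; leaf-entries=0; first=miss

== RESULT ==
13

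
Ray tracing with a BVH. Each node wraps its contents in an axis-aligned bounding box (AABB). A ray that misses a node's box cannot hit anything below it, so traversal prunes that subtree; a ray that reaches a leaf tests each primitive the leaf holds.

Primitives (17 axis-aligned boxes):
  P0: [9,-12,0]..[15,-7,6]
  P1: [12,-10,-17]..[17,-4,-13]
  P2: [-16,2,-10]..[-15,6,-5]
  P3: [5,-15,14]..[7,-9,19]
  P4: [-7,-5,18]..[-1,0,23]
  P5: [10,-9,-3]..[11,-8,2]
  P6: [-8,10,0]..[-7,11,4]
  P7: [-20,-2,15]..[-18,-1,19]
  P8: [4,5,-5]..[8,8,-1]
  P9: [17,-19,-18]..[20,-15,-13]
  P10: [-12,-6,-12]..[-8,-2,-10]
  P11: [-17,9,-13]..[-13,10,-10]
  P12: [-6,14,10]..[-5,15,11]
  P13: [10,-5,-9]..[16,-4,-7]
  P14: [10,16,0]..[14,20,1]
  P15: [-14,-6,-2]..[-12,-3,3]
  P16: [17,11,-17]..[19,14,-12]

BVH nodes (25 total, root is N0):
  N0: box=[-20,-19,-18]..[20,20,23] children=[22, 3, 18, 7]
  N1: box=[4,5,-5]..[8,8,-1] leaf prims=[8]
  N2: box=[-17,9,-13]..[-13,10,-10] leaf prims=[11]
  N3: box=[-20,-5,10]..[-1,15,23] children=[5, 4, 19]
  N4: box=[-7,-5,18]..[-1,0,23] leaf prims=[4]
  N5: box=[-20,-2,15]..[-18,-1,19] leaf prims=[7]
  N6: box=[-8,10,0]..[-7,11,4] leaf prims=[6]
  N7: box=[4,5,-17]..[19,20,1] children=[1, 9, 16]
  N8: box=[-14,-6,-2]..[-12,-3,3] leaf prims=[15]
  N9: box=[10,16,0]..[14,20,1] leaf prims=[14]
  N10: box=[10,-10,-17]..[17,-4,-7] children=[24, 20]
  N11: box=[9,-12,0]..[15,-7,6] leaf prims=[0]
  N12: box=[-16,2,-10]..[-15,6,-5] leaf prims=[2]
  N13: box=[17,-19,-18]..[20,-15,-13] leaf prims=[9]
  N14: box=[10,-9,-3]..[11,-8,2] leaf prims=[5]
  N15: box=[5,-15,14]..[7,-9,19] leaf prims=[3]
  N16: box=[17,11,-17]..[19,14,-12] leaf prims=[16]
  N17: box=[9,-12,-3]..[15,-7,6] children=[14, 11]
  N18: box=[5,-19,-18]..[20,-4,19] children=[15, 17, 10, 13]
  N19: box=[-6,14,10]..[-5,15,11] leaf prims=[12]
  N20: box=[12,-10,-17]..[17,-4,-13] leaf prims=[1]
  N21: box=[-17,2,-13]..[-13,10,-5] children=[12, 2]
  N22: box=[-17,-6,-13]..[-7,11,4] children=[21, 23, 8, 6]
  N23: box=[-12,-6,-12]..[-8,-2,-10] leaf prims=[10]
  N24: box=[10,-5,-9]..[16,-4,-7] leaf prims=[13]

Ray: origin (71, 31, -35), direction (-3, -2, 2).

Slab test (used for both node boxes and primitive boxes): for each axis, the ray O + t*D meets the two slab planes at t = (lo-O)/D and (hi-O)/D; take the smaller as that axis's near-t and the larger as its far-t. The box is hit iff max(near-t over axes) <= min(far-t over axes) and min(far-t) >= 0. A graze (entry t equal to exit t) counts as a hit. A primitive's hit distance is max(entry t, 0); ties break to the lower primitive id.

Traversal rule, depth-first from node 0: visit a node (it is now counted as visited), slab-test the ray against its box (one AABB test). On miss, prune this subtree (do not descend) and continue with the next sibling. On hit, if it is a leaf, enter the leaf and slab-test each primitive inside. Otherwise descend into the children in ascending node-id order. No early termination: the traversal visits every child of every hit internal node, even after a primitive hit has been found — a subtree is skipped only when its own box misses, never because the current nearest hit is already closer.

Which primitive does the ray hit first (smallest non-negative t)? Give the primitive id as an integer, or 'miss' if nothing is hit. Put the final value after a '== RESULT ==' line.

Walk:
N0 x:[17,91/3] y:[11/2,25] z:[17/2,29] -> hit [17,25], descend [3, 7, 18, 22]
  N3 x:[24,91/3] y:[8,18] z:[45/2,29] -> miss, prune
  N7 x:[52/3,67/3] y:[11/2,13] z:[9,18] -> miss, prune
  N18 x:[17,22] y:[35/2,25] z:[17/2,27] -> hit [35/2,22], descend [10, 13, 15, 17]
    N10 x:[18,61/3] y:[35/2,41/2] z:[9,14] -> miss, prune
    N13 x:[17,18] y:[23,25] z:[17/2,11] -> miss, prune
    N15 x:[64/3,22] y:[20,23] z:[49/2,27] -> miss, prune
    N17 x:[56/3,62/3] y:[19,43/2] z:[16,41/2] -> hit [19,41/2], descend [11, 14]
      N11 x:[56/3,62/3] y:[19,43/2] z:[35/2,41/2] -> hit [19,41/2] leaf, test {P0@t=19}
      N14 x:[20,61/3] y:[39/2,20] z:[16,37/2] -> miss, prune
  N22 x:[26,88/3] y:[10,37/2] z:[11,39/2] -> miss, prune

Visited [0, 3, 7, 18, 10, 13, 15, 17, 11, 14, 22]. Tests: 11 box, 1 leaf. Nearest: P0.

== RESULT ==
0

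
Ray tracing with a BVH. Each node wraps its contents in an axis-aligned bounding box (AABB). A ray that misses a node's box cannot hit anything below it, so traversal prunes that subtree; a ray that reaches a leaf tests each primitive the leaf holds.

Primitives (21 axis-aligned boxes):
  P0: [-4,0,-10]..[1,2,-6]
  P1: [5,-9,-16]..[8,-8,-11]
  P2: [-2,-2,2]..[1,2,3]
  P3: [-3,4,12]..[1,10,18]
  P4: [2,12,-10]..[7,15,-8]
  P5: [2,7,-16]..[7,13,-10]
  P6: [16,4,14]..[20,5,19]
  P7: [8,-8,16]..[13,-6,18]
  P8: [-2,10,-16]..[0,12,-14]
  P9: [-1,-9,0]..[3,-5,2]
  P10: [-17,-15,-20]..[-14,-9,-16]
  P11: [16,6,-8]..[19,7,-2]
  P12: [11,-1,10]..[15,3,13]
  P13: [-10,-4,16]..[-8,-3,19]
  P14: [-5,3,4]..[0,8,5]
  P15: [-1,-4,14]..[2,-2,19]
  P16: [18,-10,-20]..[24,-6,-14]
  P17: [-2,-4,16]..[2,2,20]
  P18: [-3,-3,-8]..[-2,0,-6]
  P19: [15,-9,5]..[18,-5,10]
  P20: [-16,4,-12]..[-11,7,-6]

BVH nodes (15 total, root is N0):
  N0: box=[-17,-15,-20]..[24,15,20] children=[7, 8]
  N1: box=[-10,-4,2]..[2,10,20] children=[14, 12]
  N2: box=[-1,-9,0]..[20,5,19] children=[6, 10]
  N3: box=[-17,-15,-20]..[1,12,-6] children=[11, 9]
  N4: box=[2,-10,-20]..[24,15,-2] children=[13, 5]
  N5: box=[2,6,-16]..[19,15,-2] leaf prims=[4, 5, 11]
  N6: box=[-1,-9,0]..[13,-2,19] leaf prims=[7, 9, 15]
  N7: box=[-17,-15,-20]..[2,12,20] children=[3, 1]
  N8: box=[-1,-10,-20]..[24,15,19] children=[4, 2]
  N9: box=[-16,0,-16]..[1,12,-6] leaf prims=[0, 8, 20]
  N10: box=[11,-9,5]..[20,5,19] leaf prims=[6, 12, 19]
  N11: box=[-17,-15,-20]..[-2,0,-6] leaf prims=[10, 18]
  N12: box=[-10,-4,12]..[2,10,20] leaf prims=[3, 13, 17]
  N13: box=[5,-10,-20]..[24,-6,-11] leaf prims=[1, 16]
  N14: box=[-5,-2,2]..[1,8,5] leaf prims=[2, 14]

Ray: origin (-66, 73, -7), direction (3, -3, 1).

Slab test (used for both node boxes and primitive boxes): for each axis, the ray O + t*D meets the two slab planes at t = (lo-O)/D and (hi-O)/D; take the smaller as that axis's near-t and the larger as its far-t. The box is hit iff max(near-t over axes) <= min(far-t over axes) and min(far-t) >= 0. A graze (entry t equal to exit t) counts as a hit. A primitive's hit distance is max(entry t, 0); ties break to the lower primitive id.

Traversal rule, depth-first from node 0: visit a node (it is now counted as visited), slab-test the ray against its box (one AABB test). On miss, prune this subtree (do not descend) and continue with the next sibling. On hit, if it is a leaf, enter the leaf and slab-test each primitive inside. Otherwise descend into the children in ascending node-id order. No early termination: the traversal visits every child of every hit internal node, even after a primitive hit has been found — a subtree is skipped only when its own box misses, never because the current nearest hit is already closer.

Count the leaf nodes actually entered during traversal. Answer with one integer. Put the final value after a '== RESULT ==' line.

Trace the traversal:
N0 x:[49/3,30] y:[58/3,88/3] z:[-13,27] -> hit [58/3,27], descend [7, 8]
  N7 x:[49/3,68/3] y:[61/3,88/3] z:[-13,27] -> hit [61/3,68/3], descend [1, 3]
    N1 x:[56/3,68/3] y:[21,77/3] z:[9,27] -> hit [21,68/3], descend [12, 14]
      N12 x:[56/3,68/3] y:[21,77/3] z:[19,27] -> hit [21,68/3] leaf, test {P3@t=21, P13(miss), P17(miss)}
      N14 x:[61/3,67/3] y:[65/3,25] z:[9,12] -> miss, prune
    N3 x:[49/3,67/3] y:[61/3,88/3] z:[-13,1] -> miss, prune
  N8 x:[65/3,30] y:[58/3,83/3] z:[-13,26] -> hit [65/3,26], descend [2, 4]
    N2 x:[65/3,86/3] y:[68/3,82/3] z:[7,26] -> hit [68/3,26], descend [6, 10]
      N6 x:[65/3,79/3] y:[25,82/3] z:[7,26] -> hit [25,26] leaf, test {P7(miss), P9(miss), P15(miss)}
      N10 x:[77/3,86/3] y:[68/3,82/3] z:[12,26] -> hit [77/3,26] leaf, test {P6(miss), P12(miss), P19(miss)}
    N4 x:[68/3,30] y:[58/3,83/3] z:[-13,5] -> miss, prune

order=[0, 7, 1, 12, 14, 3, 8, 2, 6, 10, 4]  |boxes|=11  |leaves|=3  hit=P3

== RESULT ==
3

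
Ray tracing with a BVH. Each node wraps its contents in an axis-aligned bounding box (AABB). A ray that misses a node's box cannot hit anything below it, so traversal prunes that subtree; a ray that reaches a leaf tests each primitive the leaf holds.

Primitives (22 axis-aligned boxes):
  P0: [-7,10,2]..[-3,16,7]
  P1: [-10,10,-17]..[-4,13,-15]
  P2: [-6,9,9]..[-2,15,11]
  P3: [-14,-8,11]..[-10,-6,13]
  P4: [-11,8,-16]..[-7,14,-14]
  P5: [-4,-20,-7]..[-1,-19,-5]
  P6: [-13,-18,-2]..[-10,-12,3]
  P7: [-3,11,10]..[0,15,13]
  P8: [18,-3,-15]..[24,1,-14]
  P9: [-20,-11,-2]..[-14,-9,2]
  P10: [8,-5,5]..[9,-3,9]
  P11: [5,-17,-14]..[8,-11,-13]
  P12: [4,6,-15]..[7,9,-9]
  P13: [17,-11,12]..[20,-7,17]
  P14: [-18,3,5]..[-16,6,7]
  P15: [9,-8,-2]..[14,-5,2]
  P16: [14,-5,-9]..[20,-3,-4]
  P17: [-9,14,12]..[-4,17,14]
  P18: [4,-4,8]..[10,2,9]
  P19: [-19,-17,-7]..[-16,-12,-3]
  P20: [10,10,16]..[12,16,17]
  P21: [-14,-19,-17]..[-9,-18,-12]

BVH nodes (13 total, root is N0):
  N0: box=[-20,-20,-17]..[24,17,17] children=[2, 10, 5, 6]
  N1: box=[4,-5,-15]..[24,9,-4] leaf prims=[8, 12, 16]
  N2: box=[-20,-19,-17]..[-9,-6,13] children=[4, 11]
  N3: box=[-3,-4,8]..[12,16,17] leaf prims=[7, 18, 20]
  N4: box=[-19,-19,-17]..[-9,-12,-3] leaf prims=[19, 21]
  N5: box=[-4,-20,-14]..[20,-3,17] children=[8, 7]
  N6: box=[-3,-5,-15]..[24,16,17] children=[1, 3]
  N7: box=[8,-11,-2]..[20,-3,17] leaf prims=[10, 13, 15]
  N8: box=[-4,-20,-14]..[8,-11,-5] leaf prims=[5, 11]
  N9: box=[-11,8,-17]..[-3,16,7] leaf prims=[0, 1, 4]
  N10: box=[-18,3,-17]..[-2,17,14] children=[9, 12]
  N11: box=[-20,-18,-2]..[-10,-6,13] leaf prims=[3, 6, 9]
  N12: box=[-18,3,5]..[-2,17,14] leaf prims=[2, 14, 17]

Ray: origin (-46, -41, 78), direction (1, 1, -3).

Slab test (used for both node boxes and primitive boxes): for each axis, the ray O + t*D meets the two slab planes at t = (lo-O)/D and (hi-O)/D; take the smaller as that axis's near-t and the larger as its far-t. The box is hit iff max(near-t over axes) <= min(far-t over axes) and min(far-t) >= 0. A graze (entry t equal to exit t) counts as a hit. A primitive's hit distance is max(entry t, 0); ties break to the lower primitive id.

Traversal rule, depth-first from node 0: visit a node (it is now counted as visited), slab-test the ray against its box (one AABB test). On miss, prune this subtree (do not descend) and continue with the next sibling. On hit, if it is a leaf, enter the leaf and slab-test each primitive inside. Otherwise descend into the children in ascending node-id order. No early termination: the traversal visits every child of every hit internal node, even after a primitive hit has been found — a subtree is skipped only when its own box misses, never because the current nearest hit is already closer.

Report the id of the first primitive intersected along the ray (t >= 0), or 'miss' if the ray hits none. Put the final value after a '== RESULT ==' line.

Walk:
N0 x:[26,70] y:[21,58] z:[61/3,95/3] -> hit [26,95/3], descend [2, 5, 6, 10]
  N2 x:[26,37] y:[22,35] z:[65/3,95/3] -> hit [26,95/3], descend [4, 11]
    N4 x:[27,37] y:[22,29] z:[27,95/3] -> hit [27,29] leaf, test {P19@t=27, P21(miss)}
    N11 x:[26,36] y:[23,35] z:[65/3,80/3] -> hit [26,80/3] leaf, test {P3(miss), P6(miss), P9(miss)}
  N5 x:[42,66] y:[21,38] z:[61/3,92/3] -> miss, prune
  N6 x:[43,70] y:[36,57] z:[61/3,31] -> miss, prune
  N10 x:[28,44] y:[44,58] z:[64/3,95/3] -> miss, prune

Summary -> nodes [0, 2, 4, 11, 5, 6, 10]; box-tests=7; leaf-entries=2; first=P19

== RESULT ==
19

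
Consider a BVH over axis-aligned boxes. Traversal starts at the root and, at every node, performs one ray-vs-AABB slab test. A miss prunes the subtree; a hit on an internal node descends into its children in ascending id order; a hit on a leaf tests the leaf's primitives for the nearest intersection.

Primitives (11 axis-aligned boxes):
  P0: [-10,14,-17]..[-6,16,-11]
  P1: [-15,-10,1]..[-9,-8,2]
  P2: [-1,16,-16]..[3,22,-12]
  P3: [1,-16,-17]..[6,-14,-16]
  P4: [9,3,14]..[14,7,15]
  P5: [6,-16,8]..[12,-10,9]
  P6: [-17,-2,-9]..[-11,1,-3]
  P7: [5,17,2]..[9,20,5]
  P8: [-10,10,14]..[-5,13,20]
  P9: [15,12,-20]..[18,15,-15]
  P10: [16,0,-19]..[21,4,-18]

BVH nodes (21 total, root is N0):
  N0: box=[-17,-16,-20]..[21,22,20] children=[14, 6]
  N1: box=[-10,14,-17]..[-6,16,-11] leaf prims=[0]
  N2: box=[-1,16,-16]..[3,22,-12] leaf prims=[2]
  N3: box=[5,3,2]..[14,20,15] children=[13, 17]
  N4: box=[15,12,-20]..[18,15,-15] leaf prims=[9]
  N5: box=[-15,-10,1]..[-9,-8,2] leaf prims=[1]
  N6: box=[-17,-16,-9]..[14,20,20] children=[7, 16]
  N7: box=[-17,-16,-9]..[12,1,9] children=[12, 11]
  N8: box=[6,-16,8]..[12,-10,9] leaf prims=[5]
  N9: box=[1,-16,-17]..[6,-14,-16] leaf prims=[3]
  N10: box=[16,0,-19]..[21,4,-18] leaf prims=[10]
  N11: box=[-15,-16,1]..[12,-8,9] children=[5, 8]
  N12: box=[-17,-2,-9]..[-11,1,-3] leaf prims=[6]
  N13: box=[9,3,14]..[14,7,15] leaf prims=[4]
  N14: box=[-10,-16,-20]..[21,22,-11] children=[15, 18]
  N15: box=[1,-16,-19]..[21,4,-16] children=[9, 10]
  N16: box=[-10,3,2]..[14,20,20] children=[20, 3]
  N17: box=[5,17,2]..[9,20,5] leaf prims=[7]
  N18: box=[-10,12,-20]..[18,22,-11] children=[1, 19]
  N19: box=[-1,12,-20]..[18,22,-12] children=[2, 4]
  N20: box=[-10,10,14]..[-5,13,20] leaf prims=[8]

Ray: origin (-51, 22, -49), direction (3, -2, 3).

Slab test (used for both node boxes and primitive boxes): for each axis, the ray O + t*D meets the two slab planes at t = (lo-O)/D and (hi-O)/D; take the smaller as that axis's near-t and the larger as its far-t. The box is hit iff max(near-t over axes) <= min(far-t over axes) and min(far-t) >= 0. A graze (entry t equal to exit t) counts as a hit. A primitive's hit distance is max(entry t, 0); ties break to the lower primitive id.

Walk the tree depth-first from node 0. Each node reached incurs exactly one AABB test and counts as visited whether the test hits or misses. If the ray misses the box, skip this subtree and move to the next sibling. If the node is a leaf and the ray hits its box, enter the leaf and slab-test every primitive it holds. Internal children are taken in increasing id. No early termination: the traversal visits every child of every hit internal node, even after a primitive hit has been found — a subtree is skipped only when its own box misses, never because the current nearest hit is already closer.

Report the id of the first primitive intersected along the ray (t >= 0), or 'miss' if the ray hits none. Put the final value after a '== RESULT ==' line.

Walk:
N0 x:[34/3,24] y:[0,19] z:[29/3,23] -> hit [34/3,19], descend [6, 14]
  N6 x:[34/3,65/3] y:[1,19] z:[40/3,23] -> hit [40/3,19], descend [7, 16]
    N7 x:[34/3,21] y:[21/2,19] z:[40/3,58/3] -> hit [40/3,19], descend [11, 12]
      N11 x:[12,21] y:[15,19] z:[50/3,58/3] -> hit [50/3,19], descend [5, 8]
        N5 x:[12,14] y:[15,16] z:[50/3,17] -> miss, prune
        N8 x:[19,21] y:[16,19] z:[19,58/3] -> hit [19,19] leaf, test {P5@t=19}
      N12 x:[34/3,40/3] y:[21/2,12] z:[40/3,46/3] -> miss, prune
    N16 x:[41/3,65/3] y:[1,19/2] z:[17,23] -> miss, prune
  N14 x:[41/3,24] y:[0,19] z:[29/3,38/3] -> miss, prune

Summary -> nodes [0, 6, 7, 11, 5, 8, 12, 16, 14]; box-tests=9; leaf-entries=1; first=P5

== RESULT ==
5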